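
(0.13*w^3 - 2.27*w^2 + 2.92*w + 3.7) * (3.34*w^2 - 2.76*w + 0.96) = 0.4342*w^5 - 7.9406*w^4 + 16.1428*w^3 + 2.1196*w^2 - 7.4088*w + 3.552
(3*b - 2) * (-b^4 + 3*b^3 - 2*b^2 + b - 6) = -3*b^5 + 11*b^4 - 12*b^3 + 7*b^2 - 20*b + 12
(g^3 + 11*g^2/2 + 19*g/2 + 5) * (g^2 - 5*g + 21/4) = g^5 + g^4/2 - 51*g^3/4 - 109*g^2/8 + 199*g/8 + 105/4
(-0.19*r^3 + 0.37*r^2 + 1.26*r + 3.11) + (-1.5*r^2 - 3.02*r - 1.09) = -0.19*r^3 - 1.13*r^2 - 1.76*r + 2.02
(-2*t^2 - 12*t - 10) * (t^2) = -2*t^4 - 12*t^3 - 10*t^2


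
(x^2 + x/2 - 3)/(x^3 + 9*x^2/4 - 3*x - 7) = 2*(2*x - 3)/(4*x^2 + x - 14)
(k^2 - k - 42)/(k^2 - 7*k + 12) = (k^2 - k - 42)/(k^2 - 7*k + 12)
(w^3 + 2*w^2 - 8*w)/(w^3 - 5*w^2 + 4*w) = (w^2 + 2*w - 8)/(w^2 - 5*w + 4)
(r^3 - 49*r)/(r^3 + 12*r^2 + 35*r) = (r - 7)/(r + 5)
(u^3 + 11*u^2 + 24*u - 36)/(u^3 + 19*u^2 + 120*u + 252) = (u - 1)/(u + 7)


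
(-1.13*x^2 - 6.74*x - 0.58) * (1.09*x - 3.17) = -1.2317*x^3 - 3.7645*x^2 + 20.7336*x + 1.8386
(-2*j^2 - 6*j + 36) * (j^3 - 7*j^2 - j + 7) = -2*j^5 + 8*j^4 + 80*j^3 - 260*j^2 - 78*j + 252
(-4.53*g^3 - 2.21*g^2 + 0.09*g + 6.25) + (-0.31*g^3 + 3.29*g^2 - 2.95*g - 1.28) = -4.84*g^3 + 1.08*g^2 - 2.86*g + 4.97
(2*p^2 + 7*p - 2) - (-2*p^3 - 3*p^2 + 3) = 2*p^3 + 5*p^2 + 7*p - 5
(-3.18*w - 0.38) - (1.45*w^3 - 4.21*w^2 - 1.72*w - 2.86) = -1.45*w^3 + 4.21*w^2 - 1.46*w + 2.48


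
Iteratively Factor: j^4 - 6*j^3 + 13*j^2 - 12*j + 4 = (j - 2)*(j^3 - 4*j^2 + 5*j - 2) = (j - 2)*(j - 1)*(j^2 - 3*j + 2) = (j - 2)^2*(j - 1)*(j - 1)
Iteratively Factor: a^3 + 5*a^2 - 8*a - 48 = (a - 3)*(a^2 + 8*a + 16) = (a - 3)*(a + 4)*(a + 4)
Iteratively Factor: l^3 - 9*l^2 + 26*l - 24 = (l - 4)*(l^2 - 5*l + 6) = (l - 4)*(l - 2)*(l - 3)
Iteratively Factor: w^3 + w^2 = (w)*(w^2 + w) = w^2*(w + 1)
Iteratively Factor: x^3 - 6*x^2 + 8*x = (x - 2)*(x^2 - 4*x) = x*(x - 2)*(x - 4)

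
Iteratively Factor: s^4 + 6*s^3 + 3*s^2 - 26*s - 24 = (s - 2)*(s^3 + 8*s^2 + 19*s + 12) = (s - 2)*(s + 1)*(s^2 + 7*s + 12) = (s - 2)*(s + 1)*(s + 3)*(s + 4)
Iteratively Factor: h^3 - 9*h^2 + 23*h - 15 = (h - 5)*(h^2 - 4*h + 3) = (h - 5)*(h - 3)*(h - 1)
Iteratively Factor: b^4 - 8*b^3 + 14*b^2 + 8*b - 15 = (b - 5)*(b^3 - 3*b^2 - b + 3) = (b - 5)*(b - 1)*(b^2 - 2*b - 3) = (b - 5)*(b - 1)*(b + 1)*(b - 3)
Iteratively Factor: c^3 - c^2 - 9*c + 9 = (c - 1)*(c^2 - 9) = (c - 1)*(c + 3)*(c - 3)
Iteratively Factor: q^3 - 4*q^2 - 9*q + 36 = (q - 4)*(q^2 - 9) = (q - 4)*(q - 3)*(q + 3)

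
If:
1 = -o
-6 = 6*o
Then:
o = -1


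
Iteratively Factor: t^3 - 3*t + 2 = (t + 2)*(t^2 - 2*t + 1) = (t - 1)*(t + 2)*(t - 1)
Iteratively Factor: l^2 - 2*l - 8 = (l + 2)*(l - 4)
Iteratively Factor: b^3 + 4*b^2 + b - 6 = (b + 2)*(b^2 + 2*b - 3) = (b + 2)*(b + 3)*(b - 1)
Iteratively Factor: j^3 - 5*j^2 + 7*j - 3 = (j - 1)*(j^2 - 4*j + 3) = (j - 1)^2*(j - 3)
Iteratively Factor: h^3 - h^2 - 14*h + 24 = (h + 4)*(h^2 - 5*h + 6) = (h - 2)*(h + 4)*(h - 3)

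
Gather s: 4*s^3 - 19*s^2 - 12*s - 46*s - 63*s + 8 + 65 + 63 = 4*s^3 - 19*s^2 - 121*s + 136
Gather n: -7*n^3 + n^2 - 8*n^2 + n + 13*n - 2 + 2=-7*n^3 - 7*n^2 + 14*n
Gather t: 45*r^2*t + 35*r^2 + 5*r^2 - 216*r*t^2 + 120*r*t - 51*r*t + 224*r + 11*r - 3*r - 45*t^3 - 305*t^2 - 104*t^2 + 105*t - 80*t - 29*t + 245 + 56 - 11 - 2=40*r^2 + 232*r - 45*t^3 + t^2*(-216*r - 409) + t*(45*r^2 + 69*r - 4) + 288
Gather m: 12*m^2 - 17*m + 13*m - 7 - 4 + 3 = 12*m^2 - 4*m - 8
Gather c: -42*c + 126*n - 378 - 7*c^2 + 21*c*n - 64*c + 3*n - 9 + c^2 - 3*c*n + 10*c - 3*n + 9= -6*c^2 + c*(18*n - 96) + 126*n - 378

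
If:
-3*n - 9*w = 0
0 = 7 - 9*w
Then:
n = -7/3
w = 7/9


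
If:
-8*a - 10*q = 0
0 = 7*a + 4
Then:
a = -4/7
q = 16/35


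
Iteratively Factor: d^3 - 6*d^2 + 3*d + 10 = (d - 5)*(d^2 - d - 2) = (d - 5)*(d - 2)*(d + 1)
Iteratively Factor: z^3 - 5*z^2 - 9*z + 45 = (z - 5)*(z^2 - 9) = (z - 5)*(z - 3)*(z + 3)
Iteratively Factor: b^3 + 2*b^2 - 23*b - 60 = (b + 4)*(b^2 - 2*b - 15) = (b - 5)*(b + 4)*(b + 3)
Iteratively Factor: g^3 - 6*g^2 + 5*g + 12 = (g + 1)*(g^2 - 7*g + 12) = (g - 3)*(g + 1)*(g - 4)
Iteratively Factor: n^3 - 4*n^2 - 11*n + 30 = (n + 3)*(n^2 - 7*n + 10) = (n - 5)*(n + 3)*(n - 2)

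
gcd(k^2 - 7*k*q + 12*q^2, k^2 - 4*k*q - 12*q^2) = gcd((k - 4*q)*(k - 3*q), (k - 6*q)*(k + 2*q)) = 1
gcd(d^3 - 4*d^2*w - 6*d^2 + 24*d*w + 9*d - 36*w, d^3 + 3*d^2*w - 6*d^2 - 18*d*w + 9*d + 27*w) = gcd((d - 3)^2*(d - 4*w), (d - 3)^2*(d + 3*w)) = d^2 - 6*d + 9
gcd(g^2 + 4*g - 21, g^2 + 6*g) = 1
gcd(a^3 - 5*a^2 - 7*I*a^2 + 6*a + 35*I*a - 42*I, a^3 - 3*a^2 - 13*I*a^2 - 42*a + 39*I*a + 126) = a^2 + a*(-3 - 7*I) + 21*I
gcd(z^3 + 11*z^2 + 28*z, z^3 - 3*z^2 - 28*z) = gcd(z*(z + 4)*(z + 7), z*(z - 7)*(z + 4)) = z^2 + 4*z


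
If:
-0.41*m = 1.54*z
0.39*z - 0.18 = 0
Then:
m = -1.73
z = 0.46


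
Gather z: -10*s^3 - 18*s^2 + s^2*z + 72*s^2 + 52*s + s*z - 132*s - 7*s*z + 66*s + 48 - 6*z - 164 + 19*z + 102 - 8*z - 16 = -10*s^3 + 54*s^2 - 14*s + z*(s^2 - 6*s + 5) - 30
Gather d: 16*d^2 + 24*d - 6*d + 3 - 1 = 16*d^2 + 18*d + 2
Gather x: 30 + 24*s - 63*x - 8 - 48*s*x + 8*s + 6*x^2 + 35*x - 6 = 32*s + 6*x^2 + x*(-48*s - 28) + 16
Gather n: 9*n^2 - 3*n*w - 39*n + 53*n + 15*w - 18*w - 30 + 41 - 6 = 9*n^2 + n*(14 - 3*w) - 3*w + 5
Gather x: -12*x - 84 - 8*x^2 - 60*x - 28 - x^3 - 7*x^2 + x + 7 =-x^3 - 15*x^2 - 71*x - 105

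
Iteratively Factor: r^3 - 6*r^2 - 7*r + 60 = (r - 4)*(r^2 - 2*r - 15) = (r - 4)*(r + 3)*(r - 5)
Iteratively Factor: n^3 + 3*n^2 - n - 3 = (n - 1)*(n^2 + 4*n + 3) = (n - 1)*(n + 3)*(n + 1)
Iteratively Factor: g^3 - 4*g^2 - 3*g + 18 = (g - 3)*(g^2 - g - 6) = (g - 3)^2*(g + 2)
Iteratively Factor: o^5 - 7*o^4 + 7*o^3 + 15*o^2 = (o - 5)*(o^4 - 2*o^3 - 3*o^2) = o*(o - 5)*(o^3 - 2*o^2 - 3*o) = o^2*(o - 5)*(o^2 - 2*o - 3) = o^2*(o - 5)*(o + 1)*(o - 3)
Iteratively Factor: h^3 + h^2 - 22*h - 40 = (h + 2)*(h^2 - h - 20) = (h + 2)*(h + 4)*(h - 5)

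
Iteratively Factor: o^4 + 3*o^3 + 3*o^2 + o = (o + 1)*(o^3 + 2*o^2 + o) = (o + 1)^2*(o^2 + o) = (o + 1)^3*(o)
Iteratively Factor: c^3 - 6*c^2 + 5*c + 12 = (c - 4)*(c^2 - 2*c - 3) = (c - 4)*(c - 3)*(c + 1)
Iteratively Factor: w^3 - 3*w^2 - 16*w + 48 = (w - 4)*(w^2 + w - 12) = (w - 4)*(w + 4)*(w - 3)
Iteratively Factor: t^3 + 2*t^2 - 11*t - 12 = (t + 4)*(t^2 - 2*t - 3) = (t + 1)*(t + 4)*(t - 3)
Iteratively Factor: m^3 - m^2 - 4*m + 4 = (m - 2)*(m^2 + m - 2) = (m - 2)*(m - 1)*(m + 2)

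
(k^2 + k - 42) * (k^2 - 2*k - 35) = k^4 - k^3 - 79*k^2 + 49*k + 1470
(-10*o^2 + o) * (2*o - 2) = -20*o^3 + 22*o^2 - 2*o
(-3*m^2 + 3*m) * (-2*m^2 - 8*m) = 6*m^4 + 18*m^3 - 24*m^2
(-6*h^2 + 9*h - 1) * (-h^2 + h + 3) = 6*h^4 - 15*h^3 - 8*h^2 + 26*h - 3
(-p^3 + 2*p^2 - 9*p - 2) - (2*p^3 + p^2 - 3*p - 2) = -3*p^3 + p^2 - 6*p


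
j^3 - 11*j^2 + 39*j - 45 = (j - 5)*(j - 3)^2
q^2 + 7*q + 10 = (q + 2)*(q + 5)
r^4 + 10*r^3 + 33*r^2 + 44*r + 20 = (r + 1)*(r + 2)^2*(r + 5)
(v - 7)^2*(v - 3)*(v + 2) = v^4 - 15*v^3 + 57*v^2 + 35*v - 294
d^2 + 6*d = d*(d + 6)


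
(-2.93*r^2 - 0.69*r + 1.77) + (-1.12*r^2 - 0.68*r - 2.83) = -4.05*r^2 - 1.37*r - 1.06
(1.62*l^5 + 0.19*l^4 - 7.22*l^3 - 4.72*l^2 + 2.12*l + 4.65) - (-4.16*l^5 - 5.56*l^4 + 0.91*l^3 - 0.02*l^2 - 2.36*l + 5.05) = 5.78*l^5 + 5.75*l^4 - 8.13*l^3 - 4.7*l^2 + 4.48*l - 0.399999999999999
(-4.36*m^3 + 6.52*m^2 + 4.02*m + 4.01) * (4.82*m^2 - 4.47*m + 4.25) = -21.0152*m^5 + 50.9156*m^4 - 28.298*m^3 + 29.0688*m^2 - 0.839700000000001*m + 17.0425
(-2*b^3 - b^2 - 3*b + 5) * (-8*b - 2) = 16*b^4 + 12*b^3 + 26*b^2 - 34*b - 10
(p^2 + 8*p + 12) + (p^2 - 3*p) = 2*p^2 + 5*p + 12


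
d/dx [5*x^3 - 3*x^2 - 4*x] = 15*x^2 - 6*x - 4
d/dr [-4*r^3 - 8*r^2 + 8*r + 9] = -12*r^2 - 16*r + 8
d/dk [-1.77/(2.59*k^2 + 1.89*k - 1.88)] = (9.1686*k + 3.3453)/(2.59*k^2 + 1.89*k - 1.88)^2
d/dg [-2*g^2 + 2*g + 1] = 2 - 4*g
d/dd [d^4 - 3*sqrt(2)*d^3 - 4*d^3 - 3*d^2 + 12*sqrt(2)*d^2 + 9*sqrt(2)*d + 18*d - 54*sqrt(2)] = 4*d^3 - 9*sqrt(2)*d^2 - 12*d^2 - 6*d + 24*sqrt(2)*d + 9*sqrt(2) + 18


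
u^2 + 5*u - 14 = (u - 2)*(u + 7)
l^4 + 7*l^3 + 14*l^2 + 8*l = l*(l + 1)*(l + 2)*(l + 4)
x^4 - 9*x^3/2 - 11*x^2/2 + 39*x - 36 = (x - 4)*(x - 2)*(x - 3/2)*(x + 3)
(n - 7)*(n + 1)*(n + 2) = n^3 - 4*n^2 - 19*n - 14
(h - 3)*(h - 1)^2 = h^3 - 5*h^2 + 7*h - 3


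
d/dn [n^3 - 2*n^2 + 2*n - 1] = 3*n^2 - 4*n + 2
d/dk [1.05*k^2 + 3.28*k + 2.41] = 2.1*k + 3.28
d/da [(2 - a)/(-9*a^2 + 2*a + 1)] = (-9*a^2 + 36*a - 5)/(81*a^4 - 36*a^3 - 14*a^2 + 4*a + 1)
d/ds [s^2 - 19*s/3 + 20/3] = 2*s - 19/3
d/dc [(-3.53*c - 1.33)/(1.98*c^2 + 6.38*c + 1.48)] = (6.9894*c^2 + 5.2668*c + 3.261)/(3.9204*c^4 + 25.2648*c^3 + 46.5652*c^2 + 18.8848*c + 2.1904)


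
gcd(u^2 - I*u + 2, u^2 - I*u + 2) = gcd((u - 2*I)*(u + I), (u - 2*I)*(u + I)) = u^2 - I*u + 2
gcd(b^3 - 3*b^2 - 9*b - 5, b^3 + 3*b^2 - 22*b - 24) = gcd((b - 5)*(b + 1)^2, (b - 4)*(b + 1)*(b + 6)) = b + 1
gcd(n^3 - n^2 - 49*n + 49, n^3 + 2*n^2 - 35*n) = n + 7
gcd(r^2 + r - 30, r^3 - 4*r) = 1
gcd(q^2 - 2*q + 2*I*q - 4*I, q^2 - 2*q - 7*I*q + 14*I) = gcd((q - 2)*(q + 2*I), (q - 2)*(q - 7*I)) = q - 2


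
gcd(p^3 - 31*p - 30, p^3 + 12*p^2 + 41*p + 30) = p^2 + 6*p + 5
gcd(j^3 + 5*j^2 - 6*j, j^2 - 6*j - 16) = 1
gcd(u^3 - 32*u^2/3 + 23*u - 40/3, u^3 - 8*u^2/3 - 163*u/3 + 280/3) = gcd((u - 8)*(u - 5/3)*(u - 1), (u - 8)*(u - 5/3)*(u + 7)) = u^2 - 29*u/3 + 40/3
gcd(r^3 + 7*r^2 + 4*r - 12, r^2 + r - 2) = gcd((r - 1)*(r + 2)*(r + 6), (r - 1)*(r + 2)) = r^2 + r - 2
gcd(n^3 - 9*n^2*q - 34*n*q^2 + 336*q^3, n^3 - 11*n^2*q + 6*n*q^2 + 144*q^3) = -n + 8*q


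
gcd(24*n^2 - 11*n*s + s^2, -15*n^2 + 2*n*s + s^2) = -3*n + s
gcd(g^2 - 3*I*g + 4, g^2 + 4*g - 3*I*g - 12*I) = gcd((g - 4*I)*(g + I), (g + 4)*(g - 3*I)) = 1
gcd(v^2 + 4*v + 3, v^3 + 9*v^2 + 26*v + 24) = v + 3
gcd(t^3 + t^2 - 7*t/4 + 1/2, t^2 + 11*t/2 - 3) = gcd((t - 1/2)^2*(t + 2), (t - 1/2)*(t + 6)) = t - 1/2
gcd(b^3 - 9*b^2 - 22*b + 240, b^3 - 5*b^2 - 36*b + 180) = b - 6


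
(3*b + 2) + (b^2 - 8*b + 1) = b^2 - 5*b + 3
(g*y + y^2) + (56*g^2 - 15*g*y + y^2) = 56*g^2 - 14*g*y + 2*y^2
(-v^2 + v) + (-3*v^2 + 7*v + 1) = -4*v^2 + 8*v + 1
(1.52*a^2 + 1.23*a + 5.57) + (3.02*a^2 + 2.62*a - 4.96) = 4.54*a^2 + 3.85*a + 0.61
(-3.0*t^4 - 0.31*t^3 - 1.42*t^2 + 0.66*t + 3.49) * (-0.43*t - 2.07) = 1.29*t^5 + 6.3433*t^4 + 1.2523*t^3 + 2.6556*t^2 - 2.8669*t - 7.2243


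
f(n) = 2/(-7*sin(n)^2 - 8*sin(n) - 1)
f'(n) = 2*(14*sin(n)*cos(n) + 8*cos(n))/(-7*sin(n)^2 - 8*sin(n) - 1)^2 = 4*(7*sin(n) + 4)*cos(n)/(7*sin(n)^2 + 8*sin(n) + 1)^2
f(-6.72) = 1.77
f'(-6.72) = 2.94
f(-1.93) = 5.64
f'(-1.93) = 28.58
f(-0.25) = 3.63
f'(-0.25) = 28.98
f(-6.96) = 1.58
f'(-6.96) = -0.75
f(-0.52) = 1.60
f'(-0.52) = 1.17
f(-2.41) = 1.64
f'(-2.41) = 1.35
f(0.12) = -0.97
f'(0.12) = 4.54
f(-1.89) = 7.01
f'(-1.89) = 40.83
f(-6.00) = -0.53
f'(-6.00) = 1.60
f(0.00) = -2.00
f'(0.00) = 16.00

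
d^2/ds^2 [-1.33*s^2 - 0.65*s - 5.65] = -2.66000000000000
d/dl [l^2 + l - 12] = 2*l + 1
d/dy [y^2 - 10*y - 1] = 2*y - 10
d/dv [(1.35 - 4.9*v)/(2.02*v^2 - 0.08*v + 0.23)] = (9.898*v^2 - 5.454*v - 1.019)/(4.0804*v^4 - 0.3232*v^3 + 0.9356*v^2 - 0.0368*v + 0.0529)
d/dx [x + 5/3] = 1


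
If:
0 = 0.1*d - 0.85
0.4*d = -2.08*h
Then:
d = 8.50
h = -1.63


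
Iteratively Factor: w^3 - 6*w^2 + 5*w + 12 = (w + 1)*(w^2 - 7*w + 12) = (w - 4)*(w + 1)*(w - 3)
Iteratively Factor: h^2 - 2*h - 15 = (h + 3)*(h - 5)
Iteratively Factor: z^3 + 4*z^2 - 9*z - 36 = (z - 3)*(z^2 + 7*z + 12) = (z - 3)*(z + 4)*(z + 3)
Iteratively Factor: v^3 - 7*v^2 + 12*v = (v)*(v^2 - 7*v + 12) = v*(v - 3)*(v - 4)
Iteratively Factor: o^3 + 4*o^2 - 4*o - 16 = (o - 2)*(o^2 + 6*o + 8) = (o - 2)*(o + 2)*(o + 4)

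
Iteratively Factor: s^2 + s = (s + 1)*(s)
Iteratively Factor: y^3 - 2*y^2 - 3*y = (y + 1)*(y^2 - 3*y) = (y - 3)*(y + 1)*(y)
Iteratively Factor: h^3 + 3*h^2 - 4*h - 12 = (h + 2)*(h^2 + h - 6) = (h + 2)*(h + 3)*(h - 2)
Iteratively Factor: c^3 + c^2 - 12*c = (c - 3)*(c^2 + 4*c) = (c - 3)*(c + 4)*(c)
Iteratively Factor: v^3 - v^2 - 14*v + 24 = (v - 2)*(v^2 + v - 12) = (v - 3)*(v - 2)*(v + 4)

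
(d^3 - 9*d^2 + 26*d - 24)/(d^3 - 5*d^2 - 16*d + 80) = (d^2 - 5*d + 6)/(d^2 - d - 20)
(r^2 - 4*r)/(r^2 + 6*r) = (r - 4)/(r + 6)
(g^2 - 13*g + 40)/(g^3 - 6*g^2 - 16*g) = (g - 5)/(g*(g + 2))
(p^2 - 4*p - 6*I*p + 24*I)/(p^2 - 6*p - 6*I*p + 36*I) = (p - 4)/(p - 6)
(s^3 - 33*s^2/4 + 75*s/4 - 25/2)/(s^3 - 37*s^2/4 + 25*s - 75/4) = (s - 2)/(s - 3)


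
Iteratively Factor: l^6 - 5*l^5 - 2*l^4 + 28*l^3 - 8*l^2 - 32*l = (l + 1)*(l^5 - 6*l^4 + 4*l^3 + 24*l^2 - 32*l) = (l - 2)*(l + 1)*(l^4 - 4*l^3 - 4*l^2 + 16*l) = (l - 2)^2*(l + 1)*(l^3 - 2*l^2 - 8*l) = l*(l - 2)^2*(l + 1)*(l^2 - 2*l - 8) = l*(l - 2)^2*(l + 1)*(l + 2)*(l - 4)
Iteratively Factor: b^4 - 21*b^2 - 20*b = (b + 4)*(b^3 - 4*b^2 - 5*b) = (b - 5)*(b + 4)*(b^2 + b) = b*(b - 5)*(b + 4)*(b + 1)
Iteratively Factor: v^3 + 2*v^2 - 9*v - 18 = (v + 2)*(v^2 - 9) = (v - 3)*(v + 2)*(v + 3)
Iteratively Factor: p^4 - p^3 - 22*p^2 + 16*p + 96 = (p - 3)*(p^3 + 2*p^2 - 16*p - 32) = (p - 3)*(p + 4)*(p^2 - 2*p - 8) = (p - 4)*(p - 3)*(p + 4)*(p + 2)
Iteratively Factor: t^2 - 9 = (t + 3)*(t - 3)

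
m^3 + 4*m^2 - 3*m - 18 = (m - 2)*(m + 3)^2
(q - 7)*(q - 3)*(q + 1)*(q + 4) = q^4 - 5*q^3 - 25*q^2 + 65*q + 84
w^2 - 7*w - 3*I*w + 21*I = (w - 7)*(w - 3*I)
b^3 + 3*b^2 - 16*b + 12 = (b - 2)*(b - 1)*(b + 6)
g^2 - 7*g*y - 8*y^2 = (g - 8*y)*(g + y)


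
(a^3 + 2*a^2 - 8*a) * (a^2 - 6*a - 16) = a^5 - 4*a^4 - 36*a^3 + 16*a^2 + 128*a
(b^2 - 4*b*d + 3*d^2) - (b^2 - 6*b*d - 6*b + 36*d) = 2*b*d + 6*b + 3*d^2 - 36*d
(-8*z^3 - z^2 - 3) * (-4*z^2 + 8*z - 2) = 32*z^5 - 60*z^4 + 8*z^3 + 14*z^2 - 24*z + 6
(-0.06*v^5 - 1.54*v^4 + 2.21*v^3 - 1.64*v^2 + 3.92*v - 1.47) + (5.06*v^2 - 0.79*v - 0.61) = -0.06*v^5 - 1.54*v^4 + 2.21*v^3 + 3.42*v^2 + 3.13*v - 2.08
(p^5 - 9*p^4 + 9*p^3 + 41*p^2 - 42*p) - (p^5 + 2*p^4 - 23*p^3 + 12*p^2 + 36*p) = -11*p^4 + 32*p^3 + 29*p^2 - 78*p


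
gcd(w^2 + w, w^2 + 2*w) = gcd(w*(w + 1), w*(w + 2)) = w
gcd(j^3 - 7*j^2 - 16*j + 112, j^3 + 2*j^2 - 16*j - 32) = j^2 - 16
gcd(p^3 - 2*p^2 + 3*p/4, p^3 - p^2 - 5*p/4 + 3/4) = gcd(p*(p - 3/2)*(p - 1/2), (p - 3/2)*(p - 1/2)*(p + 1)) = p^2 - 2*p + 3/4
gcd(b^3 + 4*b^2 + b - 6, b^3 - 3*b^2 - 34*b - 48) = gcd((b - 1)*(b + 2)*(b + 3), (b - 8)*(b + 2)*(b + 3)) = b^2 + 5*b + 6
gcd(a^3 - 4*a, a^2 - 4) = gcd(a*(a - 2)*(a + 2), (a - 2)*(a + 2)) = a^2 - 4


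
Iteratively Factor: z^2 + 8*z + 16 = (z + 4)*(z + 4)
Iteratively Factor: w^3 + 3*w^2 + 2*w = (w)*(w^2 + 3*w + 2) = w*(w + 1)*(w + 2)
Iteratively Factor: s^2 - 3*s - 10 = (s - 5)*(s + 2)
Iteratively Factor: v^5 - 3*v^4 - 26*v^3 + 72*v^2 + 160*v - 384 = (v - 4)*(v^4 + v^3 - 22*v^2 - 16*v + 96) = (v - 4)*(v + 3)*(v^3 - 2*v^2 - 16*v + 32) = (v - 4)*(v + 3)*(v + 4)*(v^2 - 6*v + 8) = (v - 4)*(v - 2)*(v + 3)*(v + 4)*(v - 4)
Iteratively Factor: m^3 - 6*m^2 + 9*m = (m)*(m^2 - 6*m + 9) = m*(m - 3)*(m - 3)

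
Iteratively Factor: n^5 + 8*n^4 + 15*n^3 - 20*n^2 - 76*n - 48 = (n + 4)*(n^4 + 4*n^3 - n^2 - 16*n - 12) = (n + 2)*(n + 4)*(n^3 + 2*n^2 - 5*n - 6) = (n - 2)*(n + 2)*(n + 4)*(n^2 + 4*n + 3) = (n - 2)*(n + 1)*(n + 2)*(n + 4)*(n + 3)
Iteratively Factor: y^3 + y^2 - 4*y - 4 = (y - 2)*(y^2 + 3*y + 2) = (y - 2)*(y + 1)*(y + 2)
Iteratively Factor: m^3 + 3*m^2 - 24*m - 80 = (m + 4)*(m^2 - m - 20) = (m - 5)*(m + 4)*(m + 4)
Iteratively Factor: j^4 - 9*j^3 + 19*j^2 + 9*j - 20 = (j - 1)*(j^3 - 8*j^2 + 11*j + 20) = (j - 1)*(j + 1)*(j^2 - 9*j + 20) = (j - 5)*(j - 1)*(j + 1)*(j - 4)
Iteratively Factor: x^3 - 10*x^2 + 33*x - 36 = (x - 4)*(x^2 - 6*x + 9) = (x - 4)*(x - 3)*(x - 3)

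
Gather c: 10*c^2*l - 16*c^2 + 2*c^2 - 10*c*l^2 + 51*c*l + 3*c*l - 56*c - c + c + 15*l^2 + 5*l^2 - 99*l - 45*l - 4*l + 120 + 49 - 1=c^2*(10*l - 14) + c*(-10*l^2 + 54*l - 56) + 20*l^2 - 148*l + 168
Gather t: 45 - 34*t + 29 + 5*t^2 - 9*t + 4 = 5*t^2 - 43*t + 78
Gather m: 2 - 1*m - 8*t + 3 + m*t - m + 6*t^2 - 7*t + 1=m*(t - 2) + 6*t^2 - 15*t + 6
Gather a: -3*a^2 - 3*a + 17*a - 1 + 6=-3*a^2 + 14*a + 5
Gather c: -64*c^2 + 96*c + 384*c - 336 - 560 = -64*c^2 + 480*c - 896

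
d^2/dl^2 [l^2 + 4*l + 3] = 2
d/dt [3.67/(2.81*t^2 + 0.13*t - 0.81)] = (-20.6254*t - 0.4771)/(2.81*t^2 + 0.13*t - 0.81)^2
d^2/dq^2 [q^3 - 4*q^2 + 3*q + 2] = 6*q - 8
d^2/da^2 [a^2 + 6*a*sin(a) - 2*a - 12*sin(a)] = -6*a*sin(a) + 12*sqrt(2)*sin(a + pi/4) + 2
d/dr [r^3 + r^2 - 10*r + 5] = 3*r^2 + 2*r - 10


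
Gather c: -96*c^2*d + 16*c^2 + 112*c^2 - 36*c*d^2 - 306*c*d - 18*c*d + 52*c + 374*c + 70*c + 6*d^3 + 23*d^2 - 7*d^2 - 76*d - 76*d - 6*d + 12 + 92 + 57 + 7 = c^2*(128 - 96*d) + c*(-36*d^2 - 324*d + 496) + 6*d^3 + 16*d^2 - 158*d + 168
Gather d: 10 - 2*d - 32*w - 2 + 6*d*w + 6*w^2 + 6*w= d*(6*w - 2) + 6*w^2 - 26*w + 8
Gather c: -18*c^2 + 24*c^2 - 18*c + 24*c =6*c^2 + 6*c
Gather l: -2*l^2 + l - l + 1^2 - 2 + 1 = -2*l^2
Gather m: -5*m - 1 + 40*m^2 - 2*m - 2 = 40*m^2 - 7*m - 3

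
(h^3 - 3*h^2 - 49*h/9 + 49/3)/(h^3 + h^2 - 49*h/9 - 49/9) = (h - 3)/(h + 1)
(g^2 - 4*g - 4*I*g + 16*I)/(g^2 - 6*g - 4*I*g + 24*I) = (g - 4)/(g - 6)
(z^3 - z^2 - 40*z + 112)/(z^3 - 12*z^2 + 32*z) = (z^2 + 3*z - 28)/(z*(z - 8))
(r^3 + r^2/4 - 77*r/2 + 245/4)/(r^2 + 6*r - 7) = (4*r^2 - 27*r + 35)/(4*(r - 1))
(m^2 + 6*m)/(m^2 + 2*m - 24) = m/(m - 4)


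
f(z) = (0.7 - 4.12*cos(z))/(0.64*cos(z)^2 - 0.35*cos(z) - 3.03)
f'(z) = (0.7 - 4.12*cos(z))*(1.28*sin(z)*cos(z) - 0.35*sin(z))/(0.64*cos(z)^2 - 0.35*cos(z) - 3.03)^2 + 4.12*sin(z)/(0.64*cos(z)^2 - 0.35*cos(z) - 3.03)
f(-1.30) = 0.13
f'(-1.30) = 1.29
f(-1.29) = 0.14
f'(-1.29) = 1.29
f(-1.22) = 0.23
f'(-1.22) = 1.26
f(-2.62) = -1.90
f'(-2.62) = 1.53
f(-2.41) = -1.56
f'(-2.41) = 1.70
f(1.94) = -0.78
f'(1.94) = -1.57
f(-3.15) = -2.36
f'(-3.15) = -0.03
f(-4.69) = -0.26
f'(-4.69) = -1.40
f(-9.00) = -2.04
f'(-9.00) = 1.36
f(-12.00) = 0.97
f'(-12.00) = -0.90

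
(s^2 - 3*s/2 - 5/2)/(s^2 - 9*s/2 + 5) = (s + 1)/(s - 2)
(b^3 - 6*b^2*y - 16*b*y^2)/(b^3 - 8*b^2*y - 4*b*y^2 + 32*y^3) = b/(b - 2*y)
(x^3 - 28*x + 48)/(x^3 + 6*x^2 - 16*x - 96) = (x - 2)/(x + 4)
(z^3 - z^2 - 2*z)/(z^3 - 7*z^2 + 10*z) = (z + 1)/(z - 5)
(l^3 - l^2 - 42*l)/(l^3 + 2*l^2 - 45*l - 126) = l/(l + 3)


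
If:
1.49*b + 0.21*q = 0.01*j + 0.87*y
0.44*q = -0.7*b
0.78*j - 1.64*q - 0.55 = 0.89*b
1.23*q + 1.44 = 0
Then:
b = 0.74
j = -0.92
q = -1.17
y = 0.99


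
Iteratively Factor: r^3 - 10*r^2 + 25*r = (r - 5)*(r^2 - 5*r) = (r - 5)^2*(r)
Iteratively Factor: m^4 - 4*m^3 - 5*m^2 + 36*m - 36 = (m + 3)*(m^3 - 7*m^2 + 16*m - 12) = (m - 2)*(m + 3)*(m^2 - 5*m + 6) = (m - 3)*(m - 2)*(m + 3)*(m - 2)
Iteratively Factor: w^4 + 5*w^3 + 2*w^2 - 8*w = (w + 4)*(w^3 + w^2 - 2*w) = w*(w + 4)*(w^2 + w - 2) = w*(w - 1)*(w + 4)*(w + 2)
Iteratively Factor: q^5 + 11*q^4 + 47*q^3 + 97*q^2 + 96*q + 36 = (q + 2)*(q^4 + 9*q^3 + 29*q^2 + 39*q + 18) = (q + 2)*(q + 3)*(q^3 + 6*q^2 + 11*q + 6) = (q + 2)*(q + 3)^2*(q^2 + 3*q + 2) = (q + 2)^2*(q + 3)^2*(q + 1)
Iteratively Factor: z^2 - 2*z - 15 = (z - 5)*(z + 3)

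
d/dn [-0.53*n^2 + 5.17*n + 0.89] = 5.17 - 1.06*n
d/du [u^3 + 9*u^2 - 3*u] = 3*u^2 + 18*u - 3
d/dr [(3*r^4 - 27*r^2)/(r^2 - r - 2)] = 3*r*(-r*(2*r - 1)*(r^2 - 9) + 2*(9 - 2*r^2)*(-r^2 + r + 2))/(-r^2 + r + 2)^2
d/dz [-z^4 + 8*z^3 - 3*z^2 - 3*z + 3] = -4*z^3 + 24*z^2 - 6*z - 3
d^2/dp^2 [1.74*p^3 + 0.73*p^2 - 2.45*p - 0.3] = 10.44*p + 1.46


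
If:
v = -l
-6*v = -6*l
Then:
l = 0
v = 0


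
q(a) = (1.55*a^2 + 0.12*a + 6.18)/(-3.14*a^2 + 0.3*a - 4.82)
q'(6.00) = 0.01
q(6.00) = -0.54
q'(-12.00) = -0.00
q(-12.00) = -0.49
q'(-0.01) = -0.11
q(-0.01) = -1.28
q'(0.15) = 0.05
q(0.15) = -1.29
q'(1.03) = 0.37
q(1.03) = -1.01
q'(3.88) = 0.04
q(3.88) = -0.59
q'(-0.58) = -0.44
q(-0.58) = -1.10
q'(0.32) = 0.21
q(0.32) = -1.26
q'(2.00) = 0.17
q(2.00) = -0.75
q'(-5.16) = -0.01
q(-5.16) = -0.52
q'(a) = (3.1*a + 0.12)/(-3.14*a^2 + 0.3*a - 4.82) + (6.28*a - 0.3)*(1.55*a^2 + 0.12*a + 6.18)/(-3.14*a^2 + 0.3*a - 4.82)^2 = (0.8418*a^2 + 23.8684*a - 2.4324)/(9.8596*a^4 - 1.884*a^3 + 30.3596*a^2 - 2.892*a + 23.2324)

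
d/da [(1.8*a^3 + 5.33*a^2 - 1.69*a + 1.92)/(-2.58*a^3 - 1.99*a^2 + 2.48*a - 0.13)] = (-1.77635683940025e-15*a^5 + 10.1694*a^4 + 0.207599999999998*a^3 + 24.0141*a^2 + 6.2558*a - 4.5419)/(6.6564*a^6 + 10.2684*a^5 - 8.8367*a^4 - 9.1996*a^3 + 6.6678*a^2 - 0.6448*a + 0.0169)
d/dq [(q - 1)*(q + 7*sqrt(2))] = 2*q - 1 + 7*sqrt(2)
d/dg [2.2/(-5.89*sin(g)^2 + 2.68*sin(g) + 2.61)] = (25.916*sin(g) - 5.896)*cos(g)/(-5.89*sin(g)^2 + 2.68*sin(g) + 2.61)^2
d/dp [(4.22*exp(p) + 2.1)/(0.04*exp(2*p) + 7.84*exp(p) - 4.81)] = (-(0.08*exp(p) + 7.84)*(4.22*exp(p) + 2.1) + 0.1688*exp(2*p) + 33.0848*exp(p) - 20.2982)*exp(p)/(0.04*exp(2*p) + 7.84*exp(p) - 4.81)^2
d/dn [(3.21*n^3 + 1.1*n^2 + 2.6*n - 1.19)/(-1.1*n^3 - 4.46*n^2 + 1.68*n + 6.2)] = (-13.1066*n^4 + 16.5056*n^3 + 69.223*n^2 + 3.0252*n + 18.1192)/(1.21*n^6 + 9.812*n^5 + 16.1956*n^4 - 28.6256*n^3 - 52.4816*n^2 + 20.832*n + 38.44)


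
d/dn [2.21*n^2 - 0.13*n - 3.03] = 4.42*n - 0.13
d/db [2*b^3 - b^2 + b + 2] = 6*b^2 - 2*b + 1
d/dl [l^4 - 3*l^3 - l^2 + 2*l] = 4*l^3 - 9*l^2 - 2*l + 2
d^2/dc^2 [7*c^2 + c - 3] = 14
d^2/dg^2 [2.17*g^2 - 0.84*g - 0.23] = 4.34000000000000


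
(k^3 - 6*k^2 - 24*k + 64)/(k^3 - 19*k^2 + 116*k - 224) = (k^2 + 2*k - 8)/(k^2 - 11*k + 28)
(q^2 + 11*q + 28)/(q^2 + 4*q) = (q + 7)/q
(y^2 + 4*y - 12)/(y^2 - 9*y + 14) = (y + 6)/(y - 7)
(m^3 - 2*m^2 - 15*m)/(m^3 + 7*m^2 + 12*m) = (m - 5)/(m + 4)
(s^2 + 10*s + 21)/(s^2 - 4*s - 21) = (s + 7)/(s - 7)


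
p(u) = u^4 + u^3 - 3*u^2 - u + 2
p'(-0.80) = 3.67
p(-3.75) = 108.58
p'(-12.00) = -6409.00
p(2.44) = 31.67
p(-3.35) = 60.03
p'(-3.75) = -147.25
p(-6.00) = 980.00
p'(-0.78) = 3.61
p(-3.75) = 108.58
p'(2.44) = 60.33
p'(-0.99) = 4.00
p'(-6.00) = -721.00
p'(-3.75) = -147.25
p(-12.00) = 18590.00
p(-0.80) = 0.78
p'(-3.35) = -97.61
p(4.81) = 574.35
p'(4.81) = 484.69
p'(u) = 4*u^3 + 3*u^2 - 6*u - 1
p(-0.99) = 0.04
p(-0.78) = 0.85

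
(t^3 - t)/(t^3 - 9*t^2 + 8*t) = (t + 1)/(t - 8)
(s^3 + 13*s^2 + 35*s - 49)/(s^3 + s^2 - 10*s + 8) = (s^2 + 14*s + 49)/(s^2 + 2*s - 8)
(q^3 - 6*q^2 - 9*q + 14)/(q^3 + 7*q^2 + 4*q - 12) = (q - 7)/(q + 6)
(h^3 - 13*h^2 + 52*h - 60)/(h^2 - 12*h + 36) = (h^2 - 7*h + 10)/(h - 6)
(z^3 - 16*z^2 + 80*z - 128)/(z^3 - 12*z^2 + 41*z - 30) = (z^3 - 16*z^2 + 80*z - 128)/(z^3 - 12*z^2 + 41*z - 30)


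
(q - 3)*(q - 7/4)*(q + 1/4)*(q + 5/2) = q^4 - 2*q^3 - 115*q^2/16 + 367*q/32 + 105/32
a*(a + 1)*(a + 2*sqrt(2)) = a^3 + a^2 + 2*sqrt(2)*a^2 + 2*sqrt(2)*a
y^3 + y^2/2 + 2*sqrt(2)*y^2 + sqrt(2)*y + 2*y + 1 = (y + 1/2)*(y + sqrt(2))^2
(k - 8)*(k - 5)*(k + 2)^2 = k^4 - 9*k^3 - 8*k^2 + 108*k + 160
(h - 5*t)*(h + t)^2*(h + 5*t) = h^4 + 2*h^3*t - 24*h^2*t^2 - 50*h*t^3 - 25*t^4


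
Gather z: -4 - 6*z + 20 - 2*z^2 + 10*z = -2*z^2 + 4*z + 16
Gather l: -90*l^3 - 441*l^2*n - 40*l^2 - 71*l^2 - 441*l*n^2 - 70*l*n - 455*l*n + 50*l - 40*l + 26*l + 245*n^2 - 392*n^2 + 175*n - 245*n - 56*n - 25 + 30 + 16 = -90*l^3 + l^2*(-441*n - 111) + l*(-441*n^2 - 525*n + 36) - 147*n^2 - 126*n + 21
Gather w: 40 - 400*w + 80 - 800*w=120 - 1200*w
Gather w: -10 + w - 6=w - 16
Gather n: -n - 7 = -n - 7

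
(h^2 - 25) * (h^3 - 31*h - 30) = h^5 - 56*h^3 - 30*h^2 + 775*h + 750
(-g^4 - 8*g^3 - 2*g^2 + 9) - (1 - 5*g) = -g^4 - 8*g^3 - 2*g^2 + 5*g + 8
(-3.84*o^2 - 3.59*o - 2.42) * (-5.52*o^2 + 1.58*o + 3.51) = 21.1968*o^4 + 13.7496*o^3 - 5.7922*o^2 - 16.4245*o - 8.4942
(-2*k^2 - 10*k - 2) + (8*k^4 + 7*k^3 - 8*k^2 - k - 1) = 8*k^4 + 7*k^3 - 10*k^2 - 11*k - 3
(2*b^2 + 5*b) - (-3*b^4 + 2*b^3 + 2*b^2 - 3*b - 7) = 3*b^4 - 2*b^3 + 8*b + 7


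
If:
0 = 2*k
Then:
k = 0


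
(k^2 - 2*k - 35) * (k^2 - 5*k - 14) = k^4 - 7*k^3 - 39*k^2 + 203*k + 490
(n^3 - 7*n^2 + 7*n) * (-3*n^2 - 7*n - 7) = -3*n^5 + 14*n^4 + 21*n^3 - 49*n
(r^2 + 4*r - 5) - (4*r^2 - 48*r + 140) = -3*r^2 + 52*r - 145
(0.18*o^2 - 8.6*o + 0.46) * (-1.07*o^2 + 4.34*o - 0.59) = -0.1926*o^4 + 9.9832*o^3 - 37.9224*o^2 + 7.0704*o - 0.2714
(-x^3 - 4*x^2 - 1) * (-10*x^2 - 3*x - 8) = 10*x^5 + 43*x^4 + 20*x^3 + 42*x^2 + 3*x + 8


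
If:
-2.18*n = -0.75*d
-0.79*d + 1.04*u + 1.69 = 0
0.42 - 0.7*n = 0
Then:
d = 1.74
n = 0.60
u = -0.30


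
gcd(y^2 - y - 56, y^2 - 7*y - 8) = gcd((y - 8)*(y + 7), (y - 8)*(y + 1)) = y - 8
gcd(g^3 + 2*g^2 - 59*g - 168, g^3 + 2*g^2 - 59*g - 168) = g^3 + 2*g^2 - 59*g - 168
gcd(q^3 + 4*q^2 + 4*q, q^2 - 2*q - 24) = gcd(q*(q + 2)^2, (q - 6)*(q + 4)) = 1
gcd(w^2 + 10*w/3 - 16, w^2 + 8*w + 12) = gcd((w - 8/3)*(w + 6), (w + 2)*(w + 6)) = w + 6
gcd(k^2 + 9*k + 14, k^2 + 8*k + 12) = k + 2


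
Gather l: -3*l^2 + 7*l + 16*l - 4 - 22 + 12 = -3*l^2 + 23*l - 14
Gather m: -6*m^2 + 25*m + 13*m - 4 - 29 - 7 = -6*m^2 + 38*m - 40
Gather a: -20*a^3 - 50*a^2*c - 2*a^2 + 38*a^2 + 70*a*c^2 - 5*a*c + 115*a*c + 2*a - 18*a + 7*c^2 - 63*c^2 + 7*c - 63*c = -20*a^3 + a^2*(36 - 50*c) + a*(70*c^2 + 110*c - 16) - 56*c^2 - 56*c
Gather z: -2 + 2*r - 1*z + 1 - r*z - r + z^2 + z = -r*z + r + z^2 - 1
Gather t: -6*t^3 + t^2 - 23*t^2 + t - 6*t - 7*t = -6*t^3 - 22*t^2 - 12*t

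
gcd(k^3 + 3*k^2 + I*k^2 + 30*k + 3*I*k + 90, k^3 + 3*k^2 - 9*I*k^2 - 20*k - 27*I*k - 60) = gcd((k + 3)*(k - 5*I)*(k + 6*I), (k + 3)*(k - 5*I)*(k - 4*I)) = k^2 + k*(3 - 5*I) - 15*I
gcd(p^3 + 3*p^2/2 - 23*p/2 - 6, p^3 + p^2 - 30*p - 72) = p + 4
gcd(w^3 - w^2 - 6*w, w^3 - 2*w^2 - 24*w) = w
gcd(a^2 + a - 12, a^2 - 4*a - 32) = a + 4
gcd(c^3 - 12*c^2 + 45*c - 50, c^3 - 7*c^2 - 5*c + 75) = c^2 - 10*c + 25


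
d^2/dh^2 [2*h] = 0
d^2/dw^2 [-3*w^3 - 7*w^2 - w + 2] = -18*w - 14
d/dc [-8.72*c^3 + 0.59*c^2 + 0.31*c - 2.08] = -26.16*c^2 + 1.18*c + 0.31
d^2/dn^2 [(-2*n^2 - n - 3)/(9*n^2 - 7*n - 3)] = 18*(-23*n^3 - 99*n^2 + 54*n - 25)/(729*n^6 - 1701*n^5 + 594*n^4 + 791*n^3 - 198*n^2 - 189*n - 27)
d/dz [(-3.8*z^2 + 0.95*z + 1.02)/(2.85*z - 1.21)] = (-10.83*z^2 + 9.196*z - 4.0565)/(8.1225*z^2 - 6.897*z + 1.4641)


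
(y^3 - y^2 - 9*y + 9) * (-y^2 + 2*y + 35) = -y^5 + 3*y^4 + 42*y^3 - 62*y^2 - 297*y + 315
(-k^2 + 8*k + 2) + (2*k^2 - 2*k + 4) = k^2 + 6*k + 6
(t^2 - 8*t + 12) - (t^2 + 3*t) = 12 - 11*t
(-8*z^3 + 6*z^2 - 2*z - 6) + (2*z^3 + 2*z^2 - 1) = -6*z^3 + 8*z^2 - 2*z - 7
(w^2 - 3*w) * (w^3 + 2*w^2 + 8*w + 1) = w^5 - w^4 + 2*w^3 - 23*w^2 - 3*w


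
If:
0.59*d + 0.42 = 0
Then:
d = -0.71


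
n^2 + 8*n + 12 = (n + 2)*(n + 6)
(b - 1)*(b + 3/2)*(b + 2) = b^3 + 5*b^2/2 - b/2 - 3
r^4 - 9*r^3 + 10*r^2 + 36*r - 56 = (r - 7)*(r - 2)^2*(r + 2)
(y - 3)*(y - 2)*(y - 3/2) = y^3 - 13*y^2/2 + 27*y/2 - 9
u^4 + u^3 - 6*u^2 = u^2*(u - 2)*(u + 3)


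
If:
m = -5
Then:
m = -5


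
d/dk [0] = 0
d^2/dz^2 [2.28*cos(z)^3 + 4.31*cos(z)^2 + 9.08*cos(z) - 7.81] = -10.79*cos(z) - 8.62*cos(2*z) - 5.13*cos(3*z)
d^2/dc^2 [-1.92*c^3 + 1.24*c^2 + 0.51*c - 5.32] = 2.48 - 11.52*c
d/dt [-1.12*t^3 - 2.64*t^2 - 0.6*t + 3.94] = -3.36*t^2 - 5.28*t - 0.6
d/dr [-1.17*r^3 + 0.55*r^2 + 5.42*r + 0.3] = -3.51*r^2 + 1.1*r + 5.42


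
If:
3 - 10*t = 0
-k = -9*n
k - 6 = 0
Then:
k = 6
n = 2/3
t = 3/10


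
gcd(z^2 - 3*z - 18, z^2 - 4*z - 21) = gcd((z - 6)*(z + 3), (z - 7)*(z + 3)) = z + 3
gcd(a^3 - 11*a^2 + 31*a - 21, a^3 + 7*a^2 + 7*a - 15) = a - 1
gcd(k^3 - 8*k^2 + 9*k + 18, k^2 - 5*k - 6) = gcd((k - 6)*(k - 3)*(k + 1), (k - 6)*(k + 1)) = k^2 - 5*k - 6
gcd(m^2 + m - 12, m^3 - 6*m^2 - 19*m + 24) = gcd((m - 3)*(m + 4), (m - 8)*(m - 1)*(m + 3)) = 1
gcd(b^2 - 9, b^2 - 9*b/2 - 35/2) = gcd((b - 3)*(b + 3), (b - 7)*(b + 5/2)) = 1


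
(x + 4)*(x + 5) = x^2 + 9*x + 20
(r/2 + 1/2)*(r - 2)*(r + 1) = r^3/2 - 3*r/2 - 1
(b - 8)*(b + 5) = b^2 - 3*b - 40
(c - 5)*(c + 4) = c^2 - c - 20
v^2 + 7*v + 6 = (v + 1)*(v + 6)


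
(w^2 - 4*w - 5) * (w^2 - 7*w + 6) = w^4 - 11*w^3 + 29*w^2 + 11*w - 30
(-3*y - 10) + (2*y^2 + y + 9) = 2*y^2 - 2*y - 1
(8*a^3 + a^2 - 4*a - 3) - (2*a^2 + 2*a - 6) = 8*a^3 - a^2 - 6*a + 3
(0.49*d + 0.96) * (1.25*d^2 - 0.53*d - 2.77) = 0.6125*d^3 + 0.9403*d^2 - 1.8661*d - 2.6592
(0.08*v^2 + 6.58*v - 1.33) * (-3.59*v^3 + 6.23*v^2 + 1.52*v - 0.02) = -0.2872*v^5 - 23.1238*v^4 + 45.8897*v^3 + 1.7141*v^2 - 2.1532*v + 0.0266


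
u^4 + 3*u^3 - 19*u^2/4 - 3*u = u*(u - 3/2)*(u + 1/2)*(u + 4)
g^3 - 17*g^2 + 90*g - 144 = (g - 8)*(g - 6)*(g - 3)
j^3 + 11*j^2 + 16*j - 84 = (j - 2)*(j + 6)*(j + 7)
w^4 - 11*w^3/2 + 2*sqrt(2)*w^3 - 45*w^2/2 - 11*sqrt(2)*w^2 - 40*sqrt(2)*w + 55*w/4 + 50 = (w - 8)*(w + 5/2)*(w - sqrt(2)/2)*(w + 5*sqrt(2)/2)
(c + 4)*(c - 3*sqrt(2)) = c^2 - 3*sqrt(2)*c + 4*c - 12*sqrt(2)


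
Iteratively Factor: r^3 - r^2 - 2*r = (r)*(r^2 - r - 2) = r*(r + 1)*(r - 2)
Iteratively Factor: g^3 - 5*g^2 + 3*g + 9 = (g - 3)*(g^2 - 2*g - 3) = (g - 3)^2*(g + 1)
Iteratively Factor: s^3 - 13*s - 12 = (s + 3)*(s^2 - 3*s - 4) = (s + 1)*(s + 3)*(s - 4)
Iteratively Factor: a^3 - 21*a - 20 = (a - 5)*(a^2 + 5*a + 4) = (a - 5)*(a + 1)*(a + 4)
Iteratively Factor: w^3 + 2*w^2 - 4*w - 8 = (w + 2)*(w^2 - 4) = (w - 2)*(w + 2)*(w + 2)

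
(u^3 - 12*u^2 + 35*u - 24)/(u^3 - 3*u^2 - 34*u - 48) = (u^2 - 4*u + 3)/(u^2 + 5*u + 6)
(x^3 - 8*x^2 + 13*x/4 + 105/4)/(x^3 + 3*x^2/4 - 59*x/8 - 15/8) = 2*(2*x^2 - 11*x - 21)/(4*x^2 + 13*x + 3)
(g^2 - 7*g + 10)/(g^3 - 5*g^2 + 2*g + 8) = (g - 5)/(g^2 - 3*g - 4)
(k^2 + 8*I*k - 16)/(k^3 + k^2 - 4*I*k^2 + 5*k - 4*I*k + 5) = (k^2 + 8*I*k - 16)/(k^3 + k^2*(1 - 4*I) + k*(5 - 4*I) + 5)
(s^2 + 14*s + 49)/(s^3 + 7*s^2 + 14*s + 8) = (s^2 + 14*s + 49)/(s^3 + 7*s^2 + 14*s + 8)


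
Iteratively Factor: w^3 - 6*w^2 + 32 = (w - 4)*(w^2 - 2*w - 8) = (w - 4)^2*(w + 2)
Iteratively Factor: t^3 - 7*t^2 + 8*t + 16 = (t + 1)*(t^2 - 8*t + 16) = (t - 4)*(t + 1)*(t - 4)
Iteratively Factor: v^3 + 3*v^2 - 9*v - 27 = (v + 3)*(v^2 - 9) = (v - 3)*(v + 3)*(v + 3)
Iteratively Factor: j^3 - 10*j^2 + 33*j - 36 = (j - 3)*(j^2 - 7*j + 12) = (j - 4)*(j - 3)*(j - 3)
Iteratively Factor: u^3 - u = (u)*(u^2 - 1) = u*(u + 1)*(u - 1)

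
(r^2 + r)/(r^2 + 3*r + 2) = r/(r + 2)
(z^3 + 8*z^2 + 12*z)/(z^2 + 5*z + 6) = z*(z + 6)/(z + 3)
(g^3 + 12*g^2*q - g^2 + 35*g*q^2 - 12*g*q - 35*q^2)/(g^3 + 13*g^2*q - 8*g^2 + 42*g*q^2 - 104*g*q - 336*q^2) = (g^2 + 5*g*q - g - 5*q)/(g^2 + 6*g*q - 8*g - 48*q)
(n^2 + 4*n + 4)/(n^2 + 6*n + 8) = (n + 2)/(n + 4)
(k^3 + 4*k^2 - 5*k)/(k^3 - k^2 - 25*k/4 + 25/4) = 4*k*(k + 5)/(4*k^2 - 25)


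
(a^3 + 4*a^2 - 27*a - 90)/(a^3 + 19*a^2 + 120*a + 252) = (a^2 - 2*a - 15)/(a^2 + 13*a + 42)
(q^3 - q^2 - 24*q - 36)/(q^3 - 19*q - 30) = (q - 6)/(q - 5)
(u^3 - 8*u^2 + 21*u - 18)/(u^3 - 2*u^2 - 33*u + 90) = (u^2 - 5*u + 6)/(u^2 + u - 30)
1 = 1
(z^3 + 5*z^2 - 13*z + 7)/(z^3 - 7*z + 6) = (z^2 + 6*z - 7)/(z^2 + z - 6)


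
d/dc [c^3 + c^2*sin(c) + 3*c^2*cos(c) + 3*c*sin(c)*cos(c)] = -3*c^2*sin(c) + c^2*cos(c) + 3*c^2 + 2*c*sin(c) + 6*c*cos(c) + 3*c*cos(2*c) + 3*sin(2*c)/2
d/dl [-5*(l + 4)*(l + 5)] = -10*l - 45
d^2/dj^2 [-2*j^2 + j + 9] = -4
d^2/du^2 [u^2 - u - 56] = 2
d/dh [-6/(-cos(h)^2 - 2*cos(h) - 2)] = 12*(cos(h) + 1)*sin(h)/(cos(h)^2 + 2*cos(h) + 2)^2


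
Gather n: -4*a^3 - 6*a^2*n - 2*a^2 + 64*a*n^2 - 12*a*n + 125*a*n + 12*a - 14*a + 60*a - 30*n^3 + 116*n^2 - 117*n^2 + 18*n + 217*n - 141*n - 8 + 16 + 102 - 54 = -4*a^3 - 2*a^2 + 58*a - 30*n^3 + n^2*(64*a - 1) + n*(-6*a^2 + 113*a + 94) + 56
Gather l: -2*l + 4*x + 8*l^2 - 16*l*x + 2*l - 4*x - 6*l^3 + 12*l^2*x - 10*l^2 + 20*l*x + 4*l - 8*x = -6*l^3 + l^2*(12*x - 2) + l*(4*x + 4) - 8*x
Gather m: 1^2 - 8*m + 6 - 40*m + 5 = 12 - 48*m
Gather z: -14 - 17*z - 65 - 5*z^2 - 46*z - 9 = -5*z^2 - 63*z - 88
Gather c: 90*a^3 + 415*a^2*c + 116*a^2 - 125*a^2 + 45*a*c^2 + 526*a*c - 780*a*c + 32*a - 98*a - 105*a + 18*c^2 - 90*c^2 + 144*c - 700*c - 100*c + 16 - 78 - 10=90*a^3 - 9*a^2 - 171*a + c^2*(45*a - 72) + c*(415*a^2 - 254*a - 656) - 72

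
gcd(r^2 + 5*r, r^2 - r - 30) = r + 5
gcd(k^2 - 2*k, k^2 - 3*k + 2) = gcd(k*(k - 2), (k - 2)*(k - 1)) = k - 2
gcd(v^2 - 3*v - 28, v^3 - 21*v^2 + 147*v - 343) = v - 7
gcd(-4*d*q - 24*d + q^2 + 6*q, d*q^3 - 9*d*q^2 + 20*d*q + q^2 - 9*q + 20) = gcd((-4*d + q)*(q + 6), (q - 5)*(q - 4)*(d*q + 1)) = 1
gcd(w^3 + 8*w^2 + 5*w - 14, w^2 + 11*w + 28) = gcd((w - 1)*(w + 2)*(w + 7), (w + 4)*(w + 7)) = w + 7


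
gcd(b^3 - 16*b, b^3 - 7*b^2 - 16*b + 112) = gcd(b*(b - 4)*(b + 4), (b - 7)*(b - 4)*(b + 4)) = b^2 - 16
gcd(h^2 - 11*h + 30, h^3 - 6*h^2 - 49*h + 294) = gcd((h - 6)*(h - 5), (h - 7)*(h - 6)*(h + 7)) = h - 6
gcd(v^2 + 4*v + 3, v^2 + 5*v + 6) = v + 3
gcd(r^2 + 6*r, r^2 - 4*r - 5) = 1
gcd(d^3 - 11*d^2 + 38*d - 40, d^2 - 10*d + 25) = d - 5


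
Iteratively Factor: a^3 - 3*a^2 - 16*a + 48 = (a + 4)*(a^2 - 7*a + 12) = (a - 3)*(a + 4)*(a - 4)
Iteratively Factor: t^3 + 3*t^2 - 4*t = (t)*(t^2 + 3*t - 4) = t*(t - 1)*(t + 4)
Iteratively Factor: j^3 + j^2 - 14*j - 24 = (j - 4)*(j^2 + 5*j + 6) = (j - 4)*(j + 3)*(j + 2)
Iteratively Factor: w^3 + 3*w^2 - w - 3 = (w - 1)*(w^2 + 4*w + 3) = (w - 1)*(w + 3)*(w + 1)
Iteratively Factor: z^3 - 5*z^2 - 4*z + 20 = (z - 5)*(z^2 - 4) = (z - 5)*(z - 2)*(z + 2)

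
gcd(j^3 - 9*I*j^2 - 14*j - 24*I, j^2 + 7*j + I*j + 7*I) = j + I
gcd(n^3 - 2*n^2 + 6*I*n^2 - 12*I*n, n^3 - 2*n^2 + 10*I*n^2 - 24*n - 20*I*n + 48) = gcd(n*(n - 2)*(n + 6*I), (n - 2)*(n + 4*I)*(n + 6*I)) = n^2 + n*(-2 + 6*I) - 12*I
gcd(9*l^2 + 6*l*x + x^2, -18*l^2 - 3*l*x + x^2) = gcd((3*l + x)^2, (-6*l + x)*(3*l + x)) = 3*l + x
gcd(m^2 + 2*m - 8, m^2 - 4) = m - 2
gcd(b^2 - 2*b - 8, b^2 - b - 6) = b + 2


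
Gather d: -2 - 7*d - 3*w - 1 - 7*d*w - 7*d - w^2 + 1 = d*(-7*w - 14) - w^2 - 3*w - 2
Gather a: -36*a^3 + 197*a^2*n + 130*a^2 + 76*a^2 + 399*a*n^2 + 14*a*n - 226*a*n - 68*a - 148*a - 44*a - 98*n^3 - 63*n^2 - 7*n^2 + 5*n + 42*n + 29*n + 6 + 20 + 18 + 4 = -36*a^3 + a^2*(197*n + 206) + a*(399*n^2 - 212*n - 260) - 98*n^3 - 70*n^2 + 76*n + 48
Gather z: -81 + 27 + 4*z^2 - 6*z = 4*z^2 - 6*z - 54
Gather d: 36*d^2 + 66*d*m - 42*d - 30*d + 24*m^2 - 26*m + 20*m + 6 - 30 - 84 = 36*d^2 + d*(66*m - 72) + 24*m^2 - 6*m - 108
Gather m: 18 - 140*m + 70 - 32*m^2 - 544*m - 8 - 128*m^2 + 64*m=-160*m^2 - 620*m + 80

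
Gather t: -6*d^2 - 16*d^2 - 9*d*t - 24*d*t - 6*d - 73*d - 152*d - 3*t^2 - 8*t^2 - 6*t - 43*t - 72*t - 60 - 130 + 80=-22*d^2 - 231*d - 11*t^2 + t*(-33*d - 121) - 110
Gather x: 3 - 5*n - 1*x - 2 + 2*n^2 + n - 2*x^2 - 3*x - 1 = 2*n^2 - 4*n - 2*x^2 - 4*x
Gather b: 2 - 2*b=2 - 2*b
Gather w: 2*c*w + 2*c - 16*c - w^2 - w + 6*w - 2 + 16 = -14*c - w^2 + w*(2*c + 5) + 14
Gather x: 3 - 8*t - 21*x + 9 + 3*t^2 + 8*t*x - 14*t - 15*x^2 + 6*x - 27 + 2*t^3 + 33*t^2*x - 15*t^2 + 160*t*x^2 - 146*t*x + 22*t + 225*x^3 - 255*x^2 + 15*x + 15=2*t^3 - 12*t^2 + 225*x^3 + x^2*(160*t - 270) + x*(33*t^2 - 138*t)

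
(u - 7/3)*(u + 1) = u^2 - 4*u/3 - 7/3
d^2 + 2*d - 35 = (d - 5)*(d + 7)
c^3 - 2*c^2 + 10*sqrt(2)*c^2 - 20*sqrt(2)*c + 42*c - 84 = (c - 2)*(c + 3*sqrt(2))*(c + 7*sqrt(2))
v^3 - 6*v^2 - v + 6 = (v - 6)*(v - 1)*(v + 1)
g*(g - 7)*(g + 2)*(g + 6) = g^4 + g^3 - 44*g^2 - 84*g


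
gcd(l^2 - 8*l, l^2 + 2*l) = l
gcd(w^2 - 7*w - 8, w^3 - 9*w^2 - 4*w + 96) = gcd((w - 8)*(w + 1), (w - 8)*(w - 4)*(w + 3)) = w - 8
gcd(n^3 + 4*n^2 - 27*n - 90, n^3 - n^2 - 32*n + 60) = n^2 + n - 30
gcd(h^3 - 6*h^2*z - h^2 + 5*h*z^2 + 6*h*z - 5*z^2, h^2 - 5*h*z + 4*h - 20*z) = -h + 5*z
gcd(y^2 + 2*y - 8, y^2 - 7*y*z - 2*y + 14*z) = y - 2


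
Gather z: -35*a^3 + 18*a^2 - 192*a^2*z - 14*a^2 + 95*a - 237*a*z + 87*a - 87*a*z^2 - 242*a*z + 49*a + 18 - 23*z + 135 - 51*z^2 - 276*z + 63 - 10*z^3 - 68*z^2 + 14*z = -35*a^3 + 4*a^2 + 231*a - 10*z^3 + z^2*(-87*a - 119) + z*(-192*a^2 - 479*a - 285) + 216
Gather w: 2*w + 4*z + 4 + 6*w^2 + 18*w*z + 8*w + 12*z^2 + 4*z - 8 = 6*w^2 + w*(18*z + 10) + 12*z^2 + 8*z - 4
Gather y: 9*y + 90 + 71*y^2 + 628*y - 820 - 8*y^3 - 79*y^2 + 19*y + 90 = -8*y^3 - 8*y^2 + 656*y - 640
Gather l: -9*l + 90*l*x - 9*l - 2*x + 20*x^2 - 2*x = l*(90*x - 18) + 20*x^2 - 4*x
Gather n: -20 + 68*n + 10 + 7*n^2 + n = 7*n^2 + 69*n - 10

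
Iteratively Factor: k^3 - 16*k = (k)*(k^2 - 16) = k*(k - 4)*(k + 4)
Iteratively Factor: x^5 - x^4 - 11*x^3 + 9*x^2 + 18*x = (x - 2)*(x^4 + x^3 - 9*x^2 - 9*x) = (x - 3)*(x - 2)*(x^3 + 4*x^2 + 3*x) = (x - 3)*(x - 2)*(x + 3)*(x^2 + x) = (x - 3)*(x - 2)*(x + 1)*(x + 3)*(x)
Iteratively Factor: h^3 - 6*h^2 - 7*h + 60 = (h - 4)*(h^2 - 2*h - 15) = (h - 4)*(h + 3)*(h - 5)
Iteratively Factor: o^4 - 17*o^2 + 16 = (o - 4)*(o^3 + 4*o^2 - o - 4) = (o - 4)*(o - 1)*(o^2 + 5*o + 4) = (o - 4)*(o - 1)*(o + 4)*(o + 1)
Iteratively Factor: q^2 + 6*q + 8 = (q + 4)*(q + 2)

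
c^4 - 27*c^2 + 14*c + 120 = (c - 4)*(c - 3)*(c + 2)*(c + 5)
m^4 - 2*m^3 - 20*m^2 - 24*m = m*(m - 6)*(m + 2)^2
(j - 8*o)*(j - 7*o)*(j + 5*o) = j^3 - 10*j^2*o - 19*j*o^2 + 280*o^3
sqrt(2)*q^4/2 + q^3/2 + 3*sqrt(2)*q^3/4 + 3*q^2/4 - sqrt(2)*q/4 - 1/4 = (q/2 + 1/2)*(q - 1/2)*(q + sqrt(2)/2)*(sqrt(2)*q + sqrt(2))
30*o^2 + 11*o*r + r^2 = (5*o + r)*(6*o + r)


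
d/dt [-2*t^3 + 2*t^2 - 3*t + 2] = -6*t^2 + 4*t - 3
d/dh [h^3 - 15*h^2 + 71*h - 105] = 3*h^2 - 30*h + 71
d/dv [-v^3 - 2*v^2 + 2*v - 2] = -3*v^2 - 4*v + 2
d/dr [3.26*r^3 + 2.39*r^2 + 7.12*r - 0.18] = 9.78*r^2 + 4.78*r + 7.12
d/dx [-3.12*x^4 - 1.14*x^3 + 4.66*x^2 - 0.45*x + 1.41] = -12.48*x^3 - 3.42*x^2 + 9.32*x - 0.45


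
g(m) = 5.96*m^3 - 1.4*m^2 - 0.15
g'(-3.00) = 169.32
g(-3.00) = -173.67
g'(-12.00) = 2608.32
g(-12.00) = -10500.63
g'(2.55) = 109.12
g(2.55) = 89.57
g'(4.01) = 276.28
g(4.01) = 361.65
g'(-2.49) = 117.83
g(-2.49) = -100.84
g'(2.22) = 81.90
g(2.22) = 58.16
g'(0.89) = 11.67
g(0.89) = 2.94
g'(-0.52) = 6.29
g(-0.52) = -1.37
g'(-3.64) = 247.09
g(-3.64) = -306.14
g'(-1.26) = 31.91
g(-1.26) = -14.29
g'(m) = 17.88*m^2 - 2.8*m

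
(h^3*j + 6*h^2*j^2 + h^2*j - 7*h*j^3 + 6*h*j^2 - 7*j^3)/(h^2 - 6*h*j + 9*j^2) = j*(h^3 + 6*h^2*j + h^2 - 7*h*j^2 + 6*h*j - 7*j^2)/(h^2 - 6*h*j + 9*j^2)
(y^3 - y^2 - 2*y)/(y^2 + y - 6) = y*(y + 1)/(y + 3)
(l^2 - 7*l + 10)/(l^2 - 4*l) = (l^2 - 7*l + 10)/(l*(l - 4))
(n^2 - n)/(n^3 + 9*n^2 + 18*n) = (n - 1)/(n^2 + 9*n + 18)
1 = 1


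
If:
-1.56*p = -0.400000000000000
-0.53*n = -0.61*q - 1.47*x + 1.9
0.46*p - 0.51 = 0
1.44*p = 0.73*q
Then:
No Solution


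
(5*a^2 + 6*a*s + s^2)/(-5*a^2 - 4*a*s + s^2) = (5*a + s)/(-5*a + s)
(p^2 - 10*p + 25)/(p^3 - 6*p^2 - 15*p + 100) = 1/(p + 4)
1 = 1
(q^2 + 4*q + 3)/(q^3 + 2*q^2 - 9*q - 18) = (q + 1)/(q^2 - q - 6)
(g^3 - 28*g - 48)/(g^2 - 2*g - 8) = (g^2 - 2*g - 24)/(g - 4)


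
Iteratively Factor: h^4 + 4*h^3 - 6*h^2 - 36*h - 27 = (h + 3)*(h^3 + h^2 - 9*h - 9) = (h - 3)*(h + 3)*(h^2 + 4*h + 3) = (h - 3)*(h + 1)*(h + 3)*(h + 3)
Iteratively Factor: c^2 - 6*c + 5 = (c - 5)*(c - 1)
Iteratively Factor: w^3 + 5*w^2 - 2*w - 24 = (w + 3)*(w^2 + 2*w - 8) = (w - 2)*(w + 3)*(w + 4)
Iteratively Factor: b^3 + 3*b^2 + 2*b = (b + 2)*(b^2 + b) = (b + 1)*(b + 2)*(b)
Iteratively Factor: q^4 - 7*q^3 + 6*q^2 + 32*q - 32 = (q - 4)*(q^3 - 3*q^2 - 6*q + 8) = (q - 4)*(q + 2)*(q^2 - 5*q + 4) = (q - 4)*(q - 1)*(q + 2)*(q - 4)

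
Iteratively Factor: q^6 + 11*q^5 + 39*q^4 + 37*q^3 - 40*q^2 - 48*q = (q + 4)*(q^5 + 7*q^4 + 11*q^3 - 7*q^2 - 12*q) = (q + 4)^2*(q^4 + 3*q^3 - q^2 - 3*q) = q*(q + 4)^2*(q^3 + 3*q^2 - q - 3) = q*(q + 1)*(q + 4)^2*(q^2 + 2*q - 3) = q*(q + 1)*(q + 3)*(q + 4)^2*(q - 1)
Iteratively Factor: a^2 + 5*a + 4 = (a + 1)*(a + 4)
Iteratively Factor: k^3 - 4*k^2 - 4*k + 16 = (k - 4)*(k^2 - 4) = (k - 4)*(k - 2)*(k + 2)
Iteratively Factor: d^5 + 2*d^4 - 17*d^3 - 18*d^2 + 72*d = (d)*(d^4 + 2*d^3 - 17*d^2 - 18*d + 72) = d*(d + 3)*(d^3 - d^2 - 14*d + 24) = d*(d - 2)*(d + 3)*(d^2 + d - 12) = d*(d - 2)*(d + 3)*(d + 4)*(d - 3)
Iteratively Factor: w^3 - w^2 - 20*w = (w - 5)*(w^2 + 4*w) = (w - 5)*(w + 4)*(w)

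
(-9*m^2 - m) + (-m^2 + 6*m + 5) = -10*m^2 + 5*m + 5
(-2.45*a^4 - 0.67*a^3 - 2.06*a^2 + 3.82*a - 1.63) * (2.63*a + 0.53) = -6.4435*a^5 - 3.0606*a^4 - 5.7729*a^3 + 8.9548*a^2 - 2.2623*a - 0.8639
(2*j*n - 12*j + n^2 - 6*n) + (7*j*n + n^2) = 9*j*n - 12*j + 2*n^2 - 6*n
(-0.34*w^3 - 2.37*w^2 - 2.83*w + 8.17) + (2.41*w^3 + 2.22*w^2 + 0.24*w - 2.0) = 2.07*w^3 - 0.15*w^2 - 2.59*w + 6.17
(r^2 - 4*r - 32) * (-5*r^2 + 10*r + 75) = -5*r^4 + 30*r^3 + 195*r^2 - 620*r - 2400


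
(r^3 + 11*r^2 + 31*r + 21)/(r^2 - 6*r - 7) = (r^2 + 10*r + 21)/(r - 7)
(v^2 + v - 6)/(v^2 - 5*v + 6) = (v + 3)/(v - 3)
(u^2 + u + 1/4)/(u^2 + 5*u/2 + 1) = (u + 1/2)/(u + 2)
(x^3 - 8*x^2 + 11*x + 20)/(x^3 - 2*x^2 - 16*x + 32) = (x^2 - 4*x - 5)/(x^2 + 2*x - 8)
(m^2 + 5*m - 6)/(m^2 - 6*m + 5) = (m + 6)/(m - 5)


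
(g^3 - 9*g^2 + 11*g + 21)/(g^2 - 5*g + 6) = (g^2 - 6*g - 7)/(g - 2)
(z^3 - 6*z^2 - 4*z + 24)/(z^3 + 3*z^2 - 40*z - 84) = (z - 2)/(z + 7)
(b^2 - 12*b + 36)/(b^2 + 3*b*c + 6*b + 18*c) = (b^2 - 12*b + 36)/(b^2 + 3*b*c + 6*b + 18*c)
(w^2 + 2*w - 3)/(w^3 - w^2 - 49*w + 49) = (w + 3)/(w^2 - 49)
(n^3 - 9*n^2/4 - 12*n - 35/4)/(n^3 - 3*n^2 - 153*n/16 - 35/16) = 4*(n + 1)/(4*n + 1)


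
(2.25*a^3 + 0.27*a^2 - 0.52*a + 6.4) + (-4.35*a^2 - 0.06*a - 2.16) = 2.25*a^3 - 4.08*a^2 - 0.58*a + 4.24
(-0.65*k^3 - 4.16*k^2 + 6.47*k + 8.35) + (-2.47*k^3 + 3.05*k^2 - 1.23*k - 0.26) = -3.12*k^3 - 1.11*k^2 + 5.24*k + 8.09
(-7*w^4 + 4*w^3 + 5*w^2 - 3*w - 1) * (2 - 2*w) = 14*w^5 - 22*w^4 - 2*w^3 + 16*w^2 - 4*w - 2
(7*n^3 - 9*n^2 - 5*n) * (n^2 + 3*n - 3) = 7*n^5 + 12*n^4 - 53*n^3 + 12*n^2 + 15*n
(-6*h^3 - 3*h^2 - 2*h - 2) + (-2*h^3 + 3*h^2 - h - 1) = -8*h^3 - 3*h - 3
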